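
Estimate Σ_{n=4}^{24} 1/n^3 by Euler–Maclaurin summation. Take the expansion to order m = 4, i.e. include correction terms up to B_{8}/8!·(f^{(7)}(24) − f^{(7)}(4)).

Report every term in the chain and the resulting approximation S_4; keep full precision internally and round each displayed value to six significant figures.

∫_4^24 1/x^3 dx evaluates to 0.0303819.
½[f(4) + f(24)] = ½[0.0156250 + 7.23380e-05] = 0.00784867.
Running total after boundary: 0.0382306.
Order-1 term: 1/12 · (-9.04225e-06 − (-0.0117188)) = 0.000975809.
Partial sum through k=1: 0.0392064.
Order-2 term: −1/720 · (-3.13967e-07 − (-0.0146484)) = -2.03446e-05.
Partial sum through k=2: 0.0391861.
Order-3 term: 1/30240 · (-2.28934e-08 − (-0.0384521)) = 1.27156e-06.
Partial sum through k=3: 0.0391873.
Order-4 term: −1/1209600 · (-2.86168e-09 − (-0.173035)) = -1.43051e-07.

S_4 ≈ 0.0391872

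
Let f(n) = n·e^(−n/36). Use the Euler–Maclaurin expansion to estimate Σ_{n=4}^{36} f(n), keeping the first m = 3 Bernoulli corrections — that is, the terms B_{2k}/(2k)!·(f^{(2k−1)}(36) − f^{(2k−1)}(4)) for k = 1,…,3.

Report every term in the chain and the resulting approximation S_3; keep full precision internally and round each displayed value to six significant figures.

Integral: ∫_4^36 x·e^(−x/36) dx = 335.025.
½[f(4) + f(36)] = ½[3.57936 + 13.2437] = 8.41151.
Integral + boundary = 343.437.
k=1: B_{2}/(2)! × [f^{(1)}(36) − f^{(1)}(4)] = 1/12 × (0.00000 − 0.795413) = -0.0662844.
Running total after k=1: 343.370.
k=2: B_{4}/(4)! × [f^{(3)}(36) − f^{(3)}(4)] = −1/720 × (0.000567715 − 0.00199467) = 1.98188e-06.
Running total after k=2: 343.370.
k=3: B_{6}/(6)! × [f^{(5)}(36) − f^{(5)}(4)] = 1/30240 × (8.76104e-07 − 2.60463e-06) = -5.71601e-11.

S_3 ≈ 343.370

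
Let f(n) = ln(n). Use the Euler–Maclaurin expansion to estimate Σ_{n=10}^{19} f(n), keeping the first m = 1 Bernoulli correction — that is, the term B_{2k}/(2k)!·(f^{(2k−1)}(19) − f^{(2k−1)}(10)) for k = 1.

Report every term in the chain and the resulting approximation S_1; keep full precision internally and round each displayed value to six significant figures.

S_1 ≈ 26.5381

Integral: ∫_10^19 ln(x) dx = 23.9185.
Boundary: ½(f(10) + f(19)) = ½(2.30259 + 2.94444) = 2.62351.
Running total after boundary: 26.5420.
Correction k=1: B_{2}/2! · (f^{(1)}(19) − f^{(1)}(10)) = 1/12 · (0.0526316 − 0.100000) = -0.00394737.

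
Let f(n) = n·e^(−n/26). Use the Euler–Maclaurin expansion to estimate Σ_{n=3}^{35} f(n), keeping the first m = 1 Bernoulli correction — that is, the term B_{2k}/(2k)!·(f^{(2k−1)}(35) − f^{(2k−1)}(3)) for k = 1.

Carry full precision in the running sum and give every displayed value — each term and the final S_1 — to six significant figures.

S_1 ≈ 264.910

∫_3^35 x·e^(−x/26) dx evaluates to 259.092.
Boundary: ½(f(3) + f(35)) = ½(2.67307 + 9.10837) = 5.89072.
Integral + boundary = 264.983.
k=1: B_{2}/(2)! × [f^{(1)}(35) − f^{(1)}(3)] = 1/12 × (-0.0900828 − 0.788213) = -0.0731913.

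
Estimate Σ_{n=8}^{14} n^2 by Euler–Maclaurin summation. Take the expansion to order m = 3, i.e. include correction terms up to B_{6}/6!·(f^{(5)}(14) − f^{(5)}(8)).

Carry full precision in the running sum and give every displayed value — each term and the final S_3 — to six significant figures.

Integral: ∫_8^14 x^2 dx = 744.000.
½[f(8) + f(14)] = ½[64.0000 + 196.000] = 130.000.
Running total after boundary: 874.000.
Correction k=1: B_{2}/2! · (f^{(1)}(14) − f^{(1)}(8)) = 1/12 · (28.0000 − 16.0000) = 1.00000.
Partial sum through k=1: 875.000.
Correction k=2: B_{4}/4! · (f^{(3)}(14) − f^{(3)}(8)) = −1/720 · (0.00000 − 0.00000) = 0.00000.
Partial sum through k=2: 875.000.
Correction k=3: B_{6}/6! · (f^{(5)}(14) − f^{(5)}(8)) = 1/30240 · (0.00000 − 0.00000) = 0.00000.

S_3 ≈ 875.000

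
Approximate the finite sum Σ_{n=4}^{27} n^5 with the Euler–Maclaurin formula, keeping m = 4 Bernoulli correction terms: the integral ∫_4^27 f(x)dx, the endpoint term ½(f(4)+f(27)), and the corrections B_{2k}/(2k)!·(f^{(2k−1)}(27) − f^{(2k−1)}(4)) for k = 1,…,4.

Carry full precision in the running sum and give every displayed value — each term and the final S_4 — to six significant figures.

S_4 ≈ 7.19656e+07

∫_4^27 x^5 dx evaluates to 6.45694e+07.
Boundary: ½(f(4) + f(27)) = ½(1024.00 + 1.43489e+07) = 7.17497e+06.
Integral + boundary = 7.17444e+07.
k=1: B_{2}/(2)! × [f^{(1)}(27) − f^{(1)}(4)] = 1/12 × (2.65720e+06 − 1280.00) = 221327.
Running total after k=1: 7.19657e+07.
k=2: B_{4}/(4)! × [f^{(3)}(27) − f^{(3)}(4)] = −1/720 × (43740.0 − 960.000) = -59.4167.
Running total after k=2: 7.19656e+07.
k=3: B_{6}/(6)! × [f^{(5)}(27) − f^{(5)}(4)] = 1/30240 × (120.000 − 120.000) = 0.00000.
Running total after k=3: 7.19656e+07.
k=4: B_{8}/(8)! × [f^{(7)}(27) − f^{(7)}(4)] = −1/1209600 × (0.00000 − 0.00000) = 0.00000.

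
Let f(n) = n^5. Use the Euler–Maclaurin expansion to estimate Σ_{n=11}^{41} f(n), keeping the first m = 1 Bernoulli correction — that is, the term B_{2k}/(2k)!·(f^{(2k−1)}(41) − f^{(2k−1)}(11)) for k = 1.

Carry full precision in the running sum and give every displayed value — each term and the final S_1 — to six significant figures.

S_1 ≈ 8.50569e+08

The integral term ∫_11^41 x^5 dx = 7.91389e+08.
Endpoint term: (f(11) + f(41))/2 = (161051 + 1.15856e+08)/2 = 5.80086e+07.
So far: 8.49397e+08.
Order-1 term: 1/12 · (1.41288e+07 − 73205.0) = 1.17130e+06.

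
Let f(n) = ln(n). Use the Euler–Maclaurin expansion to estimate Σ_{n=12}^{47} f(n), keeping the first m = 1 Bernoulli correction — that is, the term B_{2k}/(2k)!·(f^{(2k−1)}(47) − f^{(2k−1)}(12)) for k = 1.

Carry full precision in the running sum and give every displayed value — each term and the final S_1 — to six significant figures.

S_1 ≈ 119.300

The integral term ∫_12^47 ln(x) dx = 116.138.
Endpoint term: (f(12) + f(47))/2 = (2.48491 + 3.85015)/2 = 3.16753.
Integral + boundary = 119.306.
Correction k=1: B_{2}/2! · (f^{(1)}(47) − f^{(1)}(12)) = 1/12 · (0.0212766 − 0.0833333) = -0.00517139.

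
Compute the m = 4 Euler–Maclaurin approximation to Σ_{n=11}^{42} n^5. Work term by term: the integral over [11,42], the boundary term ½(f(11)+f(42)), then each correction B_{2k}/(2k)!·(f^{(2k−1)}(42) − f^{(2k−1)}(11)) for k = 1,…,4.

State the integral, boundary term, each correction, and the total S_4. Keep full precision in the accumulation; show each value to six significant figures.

S_4 ≈ 9.81260e+08

∫_11^42 x^5 dx evaluates to 9.14543e+08.
Boundary: ½(f(11) + f(42)) = ½(161051 + 1.30691e+08) = 6.54261e+07.
So far: 9.79970e+08.
Correction k=1: B_{2}/2! · (f^{(1)}(42) − f^{(1)}(11)) = 1/12 · (1.55585e+07 − 73205.0) = 1.29044e+06.
Running total after k=1: 9.81260e+08.
Correction k=2: B_{4}/4! · (f^{(3)}(42) − f^{(3)}(11)) = −1/720 · (105840 − 7260.00) = -136.917.
Running total after k=2: 9.81260e+08.
Correction k=3: B_{6}/6! · (f^{(5)}(42) − f^{(5)}(11)) = 1/30240 · (120.000 − 120.000) = 0.00000.
Running total after k=3: 9.81260e+08.
Correction k=4: B_{8}/8! · (f^{(7)}(42) − f^{(7)}(11)) = −1/1209600 · (0.00000 − 0.00000) = 0.00000.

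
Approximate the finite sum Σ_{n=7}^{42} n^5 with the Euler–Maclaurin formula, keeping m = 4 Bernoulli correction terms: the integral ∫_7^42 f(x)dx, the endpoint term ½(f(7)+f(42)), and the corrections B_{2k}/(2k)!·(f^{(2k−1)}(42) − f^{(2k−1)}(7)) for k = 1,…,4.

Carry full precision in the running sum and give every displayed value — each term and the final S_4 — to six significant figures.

Integral: ∫_7^42 x^5 dx = 9.14819e+08.
½[f(7) + f(42)] = ½[16807.0 + 1.30691e+08] = 6.53540e+07.
So far: 9.80173e+08.
k=1: B_{2}/(2)! × [f^{(1)}(42) − f^{(1)}(7)] = 1/12 × (1.55585e+07 − 12005.0) = 1.29554e+06.
Partial sum through k=1: 9.81469e+08.
k=2: B_{4}/(4)! × [f^{(3)}(42) − f^{(3)}(7)] = −1/720 × (105840 − 2940.00) = -142.917.
Partial sum through k=2: 9.81468e+08.
k=3: B_{6}/(6)! × [f^{(5)}(42) − f^{(5)}(7)] = 1/30240 × (120.000 − 120.000) = 0.00000.
Partial sum through k=3: 9.81468e+08.
k=4: B_{8}/(8)! × [f^{(7)}(42) − f^{(7)}(7)] = −1/1209600 × (0.00000 − 0.00000) = 0.00000.

S_4 ≈ 9.81468e+08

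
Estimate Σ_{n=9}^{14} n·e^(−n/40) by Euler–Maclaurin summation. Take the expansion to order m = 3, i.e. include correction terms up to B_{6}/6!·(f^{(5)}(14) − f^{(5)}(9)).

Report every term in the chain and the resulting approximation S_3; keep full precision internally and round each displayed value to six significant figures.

S_3 ≈ 51.4783

Integral: ∫_9^14 x·e^(−x/40) dx = 42.9655.
½[f(9) + f(14)] = ½[7.18665 + 9.86563] = 8.52614.
So far: 51.4917.
k=1: B_{2}/(2)! × [f^{(1)}(14) − f^{(1)}(9)] = 1/12 × (0.458047 − 0.618850) = -0.0134002.
After k=1: 51.4783.
k=2: B_{4}/(4)! × [f^{(3)}(14) − f^{(3)}(9)] = −1/720 × (0.00116714 − 0.00138493) = 3.02482e-07.
After k=2: 51.4783.
k=3: B_{6}/(6)! × [f^{(5)}(14) − f^{(5)}(9)] = 1/30240 × (1.28000e-06 − 1.48942e-06) = -6.92527e-12.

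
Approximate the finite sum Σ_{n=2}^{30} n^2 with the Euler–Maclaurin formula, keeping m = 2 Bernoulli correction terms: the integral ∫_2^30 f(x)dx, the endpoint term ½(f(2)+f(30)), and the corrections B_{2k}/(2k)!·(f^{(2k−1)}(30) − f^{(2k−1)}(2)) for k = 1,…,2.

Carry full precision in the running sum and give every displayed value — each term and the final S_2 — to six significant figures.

S_2 ≈ 9454.00

The integral term ∫_2^30 x^2 dx = 8997.33.
Endpoint term: (f(2) + f(30))/2 = (4.00000 + 900.000)/2 = 452.000.
Integral + boundary = 9449.33.
Correction k=1: B_{2}/2! · (f^{(1)}(30) − f^{(1)}(2)) = 1/12 · (60.0000 − 4.00000) = 4.66667.
Running total after k=1: 9454.00.
Correction k=2: B_{4}/4! · (f^{(3)}(30) − f^{(3)}(2)) = −1/720 · (0.00000 − 0.00000) = 0.00000.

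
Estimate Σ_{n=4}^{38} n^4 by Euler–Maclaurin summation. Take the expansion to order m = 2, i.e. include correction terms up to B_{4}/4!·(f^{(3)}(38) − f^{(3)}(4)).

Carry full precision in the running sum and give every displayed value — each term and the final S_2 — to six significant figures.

∫_4^38 x^4 dx evaluates to 1.58468e+07.
Boundary: ½(f(4) + f(38)) = ½(256.000 + 2.08514e+06) = 1.04270e+06.
Running total after boundary: 1.68895e+07.
Order-1 term: 1/12 · (219488 − 256.000) = 18269.3.
Running total after k=1: 1.69078e+07.
Order-2 term: −1/720 · (912.000 − 96.0000) = -1.13333.

S_2 ≈ 1.69078e+07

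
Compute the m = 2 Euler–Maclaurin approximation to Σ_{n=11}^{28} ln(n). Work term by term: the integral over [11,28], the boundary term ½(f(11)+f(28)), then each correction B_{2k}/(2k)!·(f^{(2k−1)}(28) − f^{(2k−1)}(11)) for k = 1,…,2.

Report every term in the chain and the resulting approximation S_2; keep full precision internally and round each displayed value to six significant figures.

S_2 ≈ 52.7853

Integral: ∫_11^28 ln(x) dx = 49.9249.
Endpoint term: (f(11) + f(28))/2 = (2.39790 + 3.33220)/2 = 2.86505.
Integral + boundary = 52.7899.
Order-1 term: 1/12 · (0.0357143 − 0.0909091) = -0.00459957.
Partial sum through k=1: 52.7853.
Order-2 term: −1/720 · (9.11079e-05 − 0.00150263) = 1.96045e-06.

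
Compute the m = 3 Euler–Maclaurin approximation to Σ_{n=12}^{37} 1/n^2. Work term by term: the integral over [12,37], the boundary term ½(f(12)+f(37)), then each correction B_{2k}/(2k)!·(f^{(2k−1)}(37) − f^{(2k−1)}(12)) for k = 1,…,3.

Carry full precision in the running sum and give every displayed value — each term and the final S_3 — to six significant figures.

S_3 ≈ 0.0602368

The integral term ∫_12^37 1/x^2 dx = 0.0563063.
½[f(12) + f(37)] = ½[0.00694444 + 0.000730460] = 0.00383745.
Integral + boundary = 0.0601438.
Order-1 term: 1/12 · (-3.94843e-05 − (-0.00115741)) = 9.31603e-05.
Running total after k=1: 0.0602369.
Order-2 term: −1/720 · (-3.46101e-07 − (-9.64506e-05)) = -1.33478e-07.
Running total after k=2: 0.0602368.
Order-3 term: 1/30240 · (-7.58439e-09 − (-2.00939e-05)) = 6.64229e-10.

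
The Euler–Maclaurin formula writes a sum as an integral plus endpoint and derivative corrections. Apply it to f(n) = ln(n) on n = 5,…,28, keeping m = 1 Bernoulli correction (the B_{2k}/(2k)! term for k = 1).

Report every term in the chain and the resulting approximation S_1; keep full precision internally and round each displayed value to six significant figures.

S_1 ≈ 64.7117

∫_5^28 ln(x) dx evaluates to 62.2545.
½[f(5) + f(28)] = ½[1.60944 + 3.33220] = 2.47082.
Integral + boundary = 64.7254.
Correction k=1: B_{2}/2! · (f^{(1)}(28) − f^{(1)}(5)) = 1/12 · (0.0357143 − 0.200000) = -0.0136905.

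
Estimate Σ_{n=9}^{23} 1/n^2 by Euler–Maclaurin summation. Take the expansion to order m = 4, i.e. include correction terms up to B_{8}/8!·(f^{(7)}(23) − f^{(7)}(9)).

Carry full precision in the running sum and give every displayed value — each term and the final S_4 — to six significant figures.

The integral term ∫_9^23 1/x^2 dx = 0.0676329.
Endpoint term: (f(9) + f(23))/2 = (0.0123457 + 0.00189036)/2 = 0.00711802.
Running total after boundary: 0.0747509.
Correction k=1: B_{2}/2! · (f^{(1)}(23) − f^{(1)}(9)) = 1/12 · (-0.000164379 − (-0.00274348)) = 0.000214925.
After k=1: 0.0749658.
Correction k=2: B_{4}/4! · (f^{(3)}(23) − f^{(3)}(9)) = −1/720 · (-3.72883e-06 − (-0.000406442)) = -5.59324e-07.
After k=2: 0.0749652.
Correction k=3: B_{6}/6! · (f^{(5)}(23) − f^{(5)}(9)) = 1/30240 · (-2.11465e-07 − (-0.000150534)) = 4.97099e-09.
After k=3: 0.0749652.
Correction k=4: B_{8}/8! · (f^{(7)}(23) − f^{(7)}(9)) = −1/1209600 · (-2.23857e-08 − (-0.000104073)) = -8.60207e-11.

S_4 ≈ 0.0749652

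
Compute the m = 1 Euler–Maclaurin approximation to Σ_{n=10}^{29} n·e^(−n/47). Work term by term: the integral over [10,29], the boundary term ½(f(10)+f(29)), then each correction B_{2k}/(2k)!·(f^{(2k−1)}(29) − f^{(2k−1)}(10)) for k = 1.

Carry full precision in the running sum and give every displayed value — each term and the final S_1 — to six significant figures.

S_1 ≈ 250.117

Integral: ∫_10^29 x·e^(−x/47) dx = 238.287.
Endpoint term: (f(10) + f(29))/2 = (8.08345 + 15.6469)/2 = 11.8652.
Integral + boundary = 250.152.
Order-1 term: 1/12 · (0.206636 − 0.636357) = -0.0358101.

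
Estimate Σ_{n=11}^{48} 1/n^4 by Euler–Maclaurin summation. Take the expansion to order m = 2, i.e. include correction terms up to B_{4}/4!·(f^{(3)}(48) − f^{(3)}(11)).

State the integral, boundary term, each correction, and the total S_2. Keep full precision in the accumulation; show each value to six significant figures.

The integral term ∫_11^48 1/x^4 dx = 0.000247424.
½[f(11) + f(48)] = ½[6.83013e-05 + 1.88380e-07] = 3.42449e-05.
So far: 0.000281669.
Correction k=1: B_{2}/2! · (f^{(1)}(48) − f^{(1)}(11)) = 1/12 · (-1.56983e-08 − (-2.48369e-05)) = 2.06843e-06.
Partial sum through k=1: 0.000283737.
Correction k=2: B_{4}/4! · (f^{(3)}(48) − f^{(3)}(11)) = −1/720 · (-2.04406e-10 − (-6.15790e-06)) = -8.55235e-09.

S_2 ≈ 0.000283729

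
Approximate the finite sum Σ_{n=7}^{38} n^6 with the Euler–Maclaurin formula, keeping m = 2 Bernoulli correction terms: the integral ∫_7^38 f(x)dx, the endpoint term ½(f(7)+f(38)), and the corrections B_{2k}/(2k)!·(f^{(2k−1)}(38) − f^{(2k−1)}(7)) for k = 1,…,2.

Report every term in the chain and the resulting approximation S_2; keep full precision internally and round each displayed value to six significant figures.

The integral term ∫_7^38 x^6 dx = 1.63450e+10.
Boundary: ½(f(7) + f(38)) = ½(117649 + 3.01094e+09) = 1.50553e+09.
So far: 1.78505e+10.
Correction k=1: B_{2}/2! · (f^{(1)}(38) − f^{(1)}(7)) = 1/12 · (4.75411e+08 − 100842) = 3.96092e+07.
After k=1: 1.78901e+10.
Correction k=2: B_{4}/4! · (f^{(3)}(38) − f^{(3)}(7)) = −1/720 · (6.58464e+06 − 41160.0) = -9088.17.

S_2 ≈ 1.78901e+10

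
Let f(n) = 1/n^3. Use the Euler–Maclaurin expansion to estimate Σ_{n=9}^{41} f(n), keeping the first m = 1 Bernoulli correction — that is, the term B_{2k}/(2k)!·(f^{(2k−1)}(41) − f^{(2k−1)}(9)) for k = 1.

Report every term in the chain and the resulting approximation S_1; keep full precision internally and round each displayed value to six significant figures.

S_1 ≈ 0.00660654

∫_9^41 1/x^3 dx evaluates to 0.00587540.
½[f(9) + f(41)] = ½[0.00137174 + 1.45094e-05] = 0.000693126.
Integral + boundary = 0.00656852.
Order-1 term: 1/12 · (-1.06166e-06 − (-0.000457247)) = 3.80155e-05.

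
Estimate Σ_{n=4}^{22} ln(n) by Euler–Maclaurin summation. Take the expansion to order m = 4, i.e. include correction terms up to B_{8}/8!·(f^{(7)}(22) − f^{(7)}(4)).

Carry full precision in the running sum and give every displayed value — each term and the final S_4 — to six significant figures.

S_4 ≈ 46.6794

∫_4^22 ln(x) dx evaluates to 44.4578.
½[f(4) + f(22)] = ½[1.38629 + 3.09104] = 2.23867.
Running total after boundary: 46.6964.
Correction k=1: B_{2}/2! · (f^{(1)}(22) − f^{(1)}(4)) = 1/12 · (0.0454545 − 0.250000) = -0.0170455.
Running total after k=1: 46.6794.
Correction k=2: B_{4}/4! · (f^{(3)}(22) − f^{(3)}(4)) = −1/720 · (0.000187829 − 0.0312500) = 4.31419e-05.
Running total after k=2: 46.6794.
Correction k=3: B_{6}/6! · (f^{(5)}(22) − f^{(5)}(4)) = 1/30240 · (4.65691e-06 − 0.0234375) = -7.74896e-07.
Running total after k=3: 46.6794.
Correction k=4: B_{8}/8! · (f^{(7)}(22) − f^{(7)}(4)) = −1/1209600 · (2.88651e-07 − 0.0439453) = 3.63302e-08.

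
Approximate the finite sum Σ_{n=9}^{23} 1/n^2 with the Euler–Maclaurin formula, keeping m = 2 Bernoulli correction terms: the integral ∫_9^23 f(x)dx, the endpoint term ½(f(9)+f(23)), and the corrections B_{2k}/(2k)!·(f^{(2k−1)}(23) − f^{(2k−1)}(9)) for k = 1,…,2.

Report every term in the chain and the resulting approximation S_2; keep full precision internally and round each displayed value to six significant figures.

Integral: ∫_9^23 1/x^2 dx = 0.0676329.
½[f(9) + f(23)] = ½[0.0123457 + 0.00189036] = 0.00711802.
Running total after boundary: 0.0747509.
Correction k=1: B_{2}/2! · (f^{(1)}(23) − f^{(1)}(9)) = 1/12 · (-0.000164379 − (-0.00274348)) = 0.000214925.
After k=1: 0.0749658.
Correction k=2: B_{4}/4! · (f^{(3)}(23) − f^{(3)}(9)) = −1/720 · (-3.72883e-06 − (-0.000406442)) = -5.59324e-07.

S_2 ≈ 0.0749652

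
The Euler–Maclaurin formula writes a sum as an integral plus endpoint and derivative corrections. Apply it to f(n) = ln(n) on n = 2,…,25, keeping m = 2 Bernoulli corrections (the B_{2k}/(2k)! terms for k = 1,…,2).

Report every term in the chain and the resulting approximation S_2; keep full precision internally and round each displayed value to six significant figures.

Integral: ∫_2^25 ln(x) dx = 56.0856.
Boundary: ½(f(2) + f(25)) = ½(0.693147 + 3.21888) = 1.95601.
So far: 58.0416.
Correction k=1: B_{2}/2! · (f^{(1)}(25) − f^{(1)}(2)) = 1/12 · (0.0400000 − 0.500000) = -0.0383333.
After k=1: 58.0033.
Correction k=2: B_{4}/4! · (f^{(3)}(25) − f^{(3)}(2)) = −1/720 · (0.000128000 − 0.250000) = 0.000347044.

S_2 ≈ 58.0036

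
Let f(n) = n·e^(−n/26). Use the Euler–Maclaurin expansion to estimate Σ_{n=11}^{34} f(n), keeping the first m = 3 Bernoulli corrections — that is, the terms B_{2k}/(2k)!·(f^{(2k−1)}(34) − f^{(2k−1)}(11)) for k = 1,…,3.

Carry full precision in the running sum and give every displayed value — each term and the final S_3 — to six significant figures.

Integral: ∫_11^34 x·e^(−x/26) dx = 208.245.
Boundary: ½(f(11) + f(34)) = ½(7.20531 + 9.19508) = 8.20019.
Running total after boundary: 216.446.
Correction k=1: B_{2}/2! · (f^{(1)}(34) − f^{(1)}(11)) = 1/12 · (-0.0832134 − 0.377901) = -0.0384262.
Running total after k=1: 216.407.
Correction k=2: B_{4}/4! · (f^{(3)}(34) − f^{(3)}(11)) = −1/720 · (0.000677032 − 0.00249698) = 2.52770e-06.
Running total after k=2: 216.407.
Correction k=3: B_{6}/6! · (f^{(5)}(34) − f^{(5)}(11)) = 1/30240 · (2.18515e-06 − 6.56055e-06) = -1.44689e-10.

S_3 ≈ 216.407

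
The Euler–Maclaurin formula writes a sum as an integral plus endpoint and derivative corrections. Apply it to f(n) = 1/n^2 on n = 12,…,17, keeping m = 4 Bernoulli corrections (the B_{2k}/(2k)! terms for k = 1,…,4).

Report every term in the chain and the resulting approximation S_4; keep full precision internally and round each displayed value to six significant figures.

∫_12^17 1/x^2 dx evaluates to 0.0245098.
½[f(12) + f(17)] = ½[0.00694444 + 0.00346021] = 0.00520233.
Integral + boundary = 0.0297121.
k=1: B_{2}/(2)! × [f^{(1)}(17) − f^{(1)}(12)] = 1/12 × (-0.000407083 − (-0.00115741)) = 6.25270e-05.
Running total after k=1: 0.0297747.
k=2: B_{4}/(4)! × [f^{(3)}(17) − f^{(3)}(12)] = −1/720 × (-1.69031e-05 − (-9.64506e-05)) = -1.10483e-07.
Running total after k=2: 0.0297745.
k=3: B_{6}/(6)! × [f^{(5)}(17) − f^{(5)}(12)] = 1/30240 × (-1.75465e-06 − (-2.00939e-05)) = 6.06456e-10.
Running total after k=3: 0.0297745.
k=4: B_{8}/(8)! × [f^{(7)}(17) − f^{(7)}(12)] = −1/1209600 × (-3.40001e-07 − (-7.81429e-06)) = -6.17914e-12.

S_4 ≈ 0.0297745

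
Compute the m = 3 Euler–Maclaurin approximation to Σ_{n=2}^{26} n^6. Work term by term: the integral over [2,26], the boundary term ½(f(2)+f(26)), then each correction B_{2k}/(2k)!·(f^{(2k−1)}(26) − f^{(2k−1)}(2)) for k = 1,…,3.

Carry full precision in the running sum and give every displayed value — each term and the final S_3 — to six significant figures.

Integral: ∫_2^26 x^6 dx = 1.14740e+09.
½[f(2) + f(26)] = ½[64.0000 + 3.08916e+08] = 1.54458e+08.
Integral + boundary = 1.30186e+09.
k=1: B_{2}/(2)! × [f^{(1)}(26) − f^{(1)}(2)] = 1/12 × (7.12883e+07 − 192.000) = 5.94067e+06.
Running total after k=1: 1.30780e+09.
k=2: B_{4}/(4)! × [f^{(3)}(26) − f^{(3)}(2)] = −1/720 × (2.10912e+06 − 960.000) = -2928.00.
Running total after k=2: 1.30780e+09.
k=3: B_{6}/(6)! × [f^{(5)}(26) − f^{(5)}(2)] = 1/30240 × (18720.0 − 1440.00) = 0.571429.

S_3 ≈ 1.30780e+09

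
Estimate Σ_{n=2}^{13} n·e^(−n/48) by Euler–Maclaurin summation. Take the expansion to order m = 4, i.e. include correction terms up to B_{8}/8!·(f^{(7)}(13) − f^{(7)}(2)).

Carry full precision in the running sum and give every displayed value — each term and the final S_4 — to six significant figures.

The integral term ∫_2^13 x·e^(−x/48) dx = 68.7414.
½[f(2) + f(13)] = ½[1.91838 + 9.91567] = 5.91702.
Integral + boundary = 74.6584.
Correction k=1: B_{2}/2! · (f^{(1)}(13) − f^{(1)}(2)) = 1/12 · (0.556167 − 0.919223) = -0.0302547.
Running total after k=1: 74.6282.
Correction k=2: B_{4}/4! · (f^{(3)}(13) − f^{(3)}(2)) = −1/720 · (0.000903496 − 0.00123160) = 4.55698e-07.
Running total after k=2: 74.6282.
Correction k=3: B_{6}/6! · (f^{(5)}(13) − f^{(5)}(2)) = 1/30240 · (6.79514e-07 − 8.95932e-07) = -7.15670e-12.
Running total after k=3: 74.6282.
Correction k=4: B_{8}/8! · (f^{(7)}(13) − f^{(7)}(2)) = −1/1209600 · (4.19655e-10 − 5.45710e-10) = 1.04212e-16.

S_4 ≈ 74.6282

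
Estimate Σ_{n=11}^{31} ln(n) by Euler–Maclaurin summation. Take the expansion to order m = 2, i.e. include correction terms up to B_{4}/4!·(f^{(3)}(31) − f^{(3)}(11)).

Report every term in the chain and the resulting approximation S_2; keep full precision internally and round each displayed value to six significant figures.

S_2 ≈ 62.9878

Integral: ∫_11^31 ln(x) dx = 60.0768.
½[f(11) + f(31)] = ½[2.39790 + 3.43399] = 2.91594.
So far: 62.9927.
Correction k=1: B_{2}/2! · (f^{(1)}(31) − f^{(1)}(11)) = 1/12 · (0.0322581 − 0.0909091) = -0.00488759.
Partial sum through k=1: 62.9878.
Correction k=2: B_{4}/4! · (f^{(3)}(31) − f^{(3)}(11)) = −1/720 · (6.71344e-05 − 0.00150263) = 1.99374e-06.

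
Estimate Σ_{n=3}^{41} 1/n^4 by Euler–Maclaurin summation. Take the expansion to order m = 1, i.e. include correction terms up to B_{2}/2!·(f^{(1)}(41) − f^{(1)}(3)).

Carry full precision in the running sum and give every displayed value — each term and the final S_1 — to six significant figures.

∫_3^41 1/x^4 dx evaluates to 0.0123408.
Boundary: ½(f(3) + f(41)) = ½(0.0123457 + 3.53887e-07) = 0.00617302.
So far: 0.0185139.
Correction k=1: B_{2}/2! · (f^{(1)}(41) − f^{(1)}(3)) = 1/12 · (-3.45256e-08 − (-0.0164609)) = 0.00137174.

S_1 ≈ 0.0198856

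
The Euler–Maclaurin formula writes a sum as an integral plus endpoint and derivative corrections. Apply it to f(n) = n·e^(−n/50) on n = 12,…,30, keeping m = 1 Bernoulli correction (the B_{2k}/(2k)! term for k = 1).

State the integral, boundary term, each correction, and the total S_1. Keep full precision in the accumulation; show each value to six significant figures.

S_1 ≈ 256.220

Integral: ∫_12^30 x·e^(−x/50) dx = 243.300.
Boundary: ½(f(12) + f(30)) = ½(9.43953 + 16.4643) = 12.9519.
Running total after boundary: 256.252.
k=1: B_{2}/(2)! × [f^{(1)}(30) − f^{(1)}(12)] = 1/12 × (0.219525 − 0.597837) = -0.0315260.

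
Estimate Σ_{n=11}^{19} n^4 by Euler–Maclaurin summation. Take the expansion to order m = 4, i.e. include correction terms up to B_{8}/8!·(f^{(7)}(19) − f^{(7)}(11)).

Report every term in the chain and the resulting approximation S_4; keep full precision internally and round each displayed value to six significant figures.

Integral: ∫_11^19 x^4 dx = 463010.
Boundary: ½(f(11) + f(19)) = ½(14641.0 + 130321) = 72481.0.
Integral + boundary = 535491.
k=1: B_{2}/(2)! × [f^{(1)}(19) − f^{(1)}(11)] = 1/12 × (27436.0 − 5324.00) = 1842.67.
Running total after k=1: 537333.
k=2: B_{4}/(4)! × [f^{(3)}(19) − f^{(3)}(11)] = −1/720 × (456.000 − 264.000) = -0.266667.
Running total after k=2: 537333.
k=3: B_{6}/(6)! × [f^{(5)}(19) − f^{(5)}(11)] = 1/30240 × (0.00000 − 0.00000) = 0.00000.
Running total after k=3: 537333.
k=4: B_{8}/(8)! × [f^{(7)}(19) − f^{(7)}(11)] = −1/1209600 × (0.00000 − 0.00000) = 0.00000.

S_4 ≈ 537333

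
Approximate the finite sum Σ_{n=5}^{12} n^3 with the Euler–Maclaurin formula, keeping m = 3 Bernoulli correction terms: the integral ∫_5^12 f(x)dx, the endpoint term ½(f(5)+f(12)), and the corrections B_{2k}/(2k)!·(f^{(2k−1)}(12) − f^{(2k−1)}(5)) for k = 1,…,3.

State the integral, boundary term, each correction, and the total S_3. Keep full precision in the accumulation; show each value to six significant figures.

The integral term ∫_5^12 x^3 dx = 5027.75.
½[f(5) + f(12)] = ½[125.000 + 1728.00] = 926.500.
Running total after boundary: 5954.25.
k=1: B_{2}/(2)! × [f^{(1)}(12) − f^{(1)}(5)] = 1/12 × (432.000 − 75.0000) = 29.7500.
Running total after k=1: 5984.00.
k=2: B_{4}/(4)! × [f^{(3)}(12) − f^{(3)}(5)] = −1/720 × (6.00000 − 6.00000) = 0.00000.
Running total after k=2: 5984.00.
k=3: B_{6}/(6)! × [f^{(5)}(12) − f^{(5)}(5)] = 1/30240 × (0.00000 − 0.00000) = 0.00000.

S_3 ≈ 5984.00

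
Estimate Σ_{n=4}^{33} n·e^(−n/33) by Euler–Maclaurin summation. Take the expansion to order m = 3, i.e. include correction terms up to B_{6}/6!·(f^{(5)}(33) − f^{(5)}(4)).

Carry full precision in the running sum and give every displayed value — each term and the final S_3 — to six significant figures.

Integral: ∫_4^33 x·e^(−x/33) dx = 280.377.
Endpoint term: (f(4) + f(33))/2 = (3.54338 + 12.1400)/2 = 7.84170.
So far: 288.218.
Order-1 term: 1/12 · (0.00000 − 0.778471) = -0.0648726.
After k=1: 288.153.
Order-2 term: −1/720 · (0.000675628 − 0.00234175) = 2.31405e-06.
After k=2: 288.153.
Order-3 term: 1/30240 · (1.24082e-06 − 3.64430e-06) = -7.94802e-11.

S_3 ≈ 288.153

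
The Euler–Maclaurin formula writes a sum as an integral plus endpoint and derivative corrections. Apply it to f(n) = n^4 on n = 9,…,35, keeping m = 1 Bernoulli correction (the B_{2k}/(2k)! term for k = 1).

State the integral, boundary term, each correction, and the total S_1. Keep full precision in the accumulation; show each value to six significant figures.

S_1 ≈ 1.12602e+07

The integral term ∫_9^35 x^4 dx = 1.04926e+07.
Endpoint term: (f(9) + f(35))/2 = (6561.00 + 1.50062e+06)/2 = 753593.
Running total after boundary: 1.12462e+07.
Correction k=1: B_{2}/2! · (f^{(1)}(35) − f^{(1)}(9)) = 1/12 · (171500 − 2916.00) = 14048.7.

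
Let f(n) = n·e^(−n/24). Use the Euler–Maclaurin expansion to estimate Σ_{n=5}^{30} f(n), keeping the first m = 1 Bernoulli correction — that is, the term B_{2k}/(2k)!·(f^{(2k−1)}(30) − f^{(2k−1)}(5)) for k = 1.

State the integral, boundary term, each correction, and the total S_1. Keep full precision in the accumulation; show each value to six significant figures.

Integral: ∫_5^30 x·e^(−x/24) dx = 193.797.
Endpoint term: (f(5) + f(30))/2 = (4.05968 + 8.59514)/2 = 6.32741.
So far: 200.125.
Correction k=1: B_{2}/2! · (f^{(1)}(30) − f^{(1)}(5)) = 1/12 · (-0.0716262 − 0.642783) = -0.0595341.

S_1 ≈ 200.065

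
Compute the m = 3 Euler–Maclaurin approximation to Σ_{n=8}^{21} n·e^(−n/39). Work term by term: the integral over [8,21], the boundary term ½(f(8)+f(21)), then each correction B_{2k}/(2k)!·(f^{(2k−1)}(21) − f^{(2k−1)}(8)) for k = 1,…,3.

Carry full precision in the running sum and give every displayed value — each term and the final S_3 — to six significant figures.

The integral term ∫_8^21 x·e^(−x/39) dx = 127.327.
Endpoint term: (f(8) + f(21))/2 = (6.51634 + 12.2566)/2 = 9.38645.
Integral + boundary = 136.713.
Order-1 term: 1/12 · (0.269375 − 0.647457) = -0.0315069.
Running total after k=1: 136.682.
Order-2 term: −1/720 · (0.000944553 − 0.00149674) = 7.66927e-07.
Running total after k=2: 136.682.
Order-3 term: 1/30240 · (1.12558e-06 − 1.68823e-06) = -1.86064e-11.

S_3 ≈ 136.682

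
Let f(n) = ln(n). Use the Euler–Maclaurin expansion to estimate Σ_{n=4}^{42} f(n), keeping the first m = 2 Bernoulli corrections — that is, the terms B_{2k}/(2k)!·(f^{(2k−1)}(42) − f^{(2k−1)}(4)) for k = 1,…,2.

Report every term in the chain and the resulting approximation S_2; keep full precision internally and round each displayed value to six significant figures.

∫_4^42 ln(x) dx evaluates to 113.437.
Boundary: ½(f(4) + f(42)) = ½(1.38629 + 3.73767) = 2.56198.
So far: 115.999.
Order-1 term: 1/12 · (0.0238095 − 0.250000) = -0.0188492.
Partial sum through k=1: 115.980.
Order-2 term: −1/720 · (2.69949e-05 − 0.0312500) = 4.33653e-05.

S_2 ≈ 115.980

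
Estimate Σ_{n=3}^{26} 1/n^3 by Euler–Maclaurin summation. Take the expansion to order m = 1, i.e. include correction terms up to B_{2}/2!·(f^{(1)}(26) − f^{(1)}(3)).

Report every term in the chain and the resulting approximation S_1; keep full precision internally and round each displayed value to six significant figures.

The integral term ∫_3^26 1/x^3 dx = 0.0548159.
½[f(3) + f(26)] = ½[0.0370370 + 5.68958e-05] = 0.0185470.
Running total after boundary: 0.0733629.
Correction k=1: B_{2}/2! · (f^{(1)}(26) − f^{(1)}(3)) = 1/12 · (-6.56490e-06 − (-0.0370370)) = 0.00308587.

S_1 ≈ 0.0764487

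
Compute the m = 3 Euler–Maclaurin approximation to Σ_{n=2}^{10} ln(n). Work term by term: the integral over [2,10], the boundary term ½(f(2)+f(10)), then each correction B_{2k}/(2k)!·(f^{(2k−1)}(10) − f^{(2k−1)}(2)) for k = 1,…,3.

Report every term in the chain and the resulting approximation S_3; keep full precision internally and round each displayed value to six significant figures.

S_3 ≈ 15.1044

Integral: ∫_2^10 ln(x) dx = 13.6396.
Boundary: ½(f(2) + f(10)) = ½(0.693147 + 2.30259) = 1.49787.
So far: 15.1374.
Order-1 term: 1/12 · (0.100000 − 0.500000) = -0.0333333.
After k=1: 15.1041.
Order-2 term: −1/720 · (0.00200000 − 0.250000) = 0.000344444.
After k=2: 15.1044.
Order-3 term: 1/30240 · (0.000240000 − 0.750000) = -2.47937e-05.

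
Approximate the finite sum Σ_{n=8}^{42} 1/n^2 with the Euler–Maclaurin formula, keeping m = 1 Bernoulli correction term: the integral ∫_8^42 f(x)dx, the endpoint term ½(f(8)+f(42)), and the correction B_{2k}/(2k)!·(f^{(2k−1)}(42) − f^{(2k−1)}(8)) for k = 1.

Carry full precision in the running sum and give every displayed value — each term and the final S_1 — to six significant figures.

The integral term ∫_8^42 1/x^2 dx = 0.101190.
½[f(8) + f(42)] = ½[0.0156250 + 0.000566893] = 0.00809595.
Running total after boundary: 0.109286.
Correction k=1: B_{2}/2! · (f^{(1)}(42) − f^{(1)}(8)) = 1/12 · (-2.69949e-05 − (-0.00390625)) = 0.000323271.

S_1 ≈ 0.109610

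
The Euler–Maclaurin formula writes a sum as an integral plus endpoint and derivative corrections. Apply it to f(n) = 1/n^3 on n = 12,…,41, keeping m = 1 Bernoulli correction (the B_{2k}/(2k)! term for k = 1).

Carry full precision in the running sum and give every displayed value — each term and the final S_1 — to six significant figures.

S_1 ≈ 0.00348335

The integral term ∫_12^41 1/x^3 dx = 0.00317478.
Endpoint term: (f(12) + f(41))/2 = (0.000578704 + 1.45094e-05)/2 = 0.000296607.
Integral + boundary = 0.00347139.
k=1: B_{2}/(2)! × [f^{(1)}(41) − f^{(1)}(12)] = 1/12 × (-1.06166e-06 − (-0.000144676)) = 1.19679e-05.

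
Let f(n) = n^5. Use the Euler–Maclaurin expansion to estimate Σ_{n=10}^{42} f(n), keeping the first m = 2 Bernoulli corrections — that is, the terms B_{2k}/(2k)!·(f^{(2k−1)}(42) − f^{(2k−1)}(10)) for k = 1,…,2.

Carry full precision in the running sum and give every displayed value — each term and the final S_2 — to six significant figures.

S_2 ≈ 9.81360e+08

Integral: ∫_10^42 x^5 dx = 9.14672e+08.
Endpoint term: (f(10) + f(42))/2 = (100000 + 1.30691e+08)/2 = 6.53956e+07.
So far: 9.80068e+08.
k=1: B_{2}/(2)! × [f^{(1)}(42) − f^{(1)}(10)] = 1/12 × (1.55585e+07 − 50000.0) = 1.29237e+06.
After k=1: 9.81360e+08.
k=2: B_{4}/(4)! × [f^{(3)}(42) − f^{(3)}(10)] = −1/720 × (105840 − 6000.00) = -138.667.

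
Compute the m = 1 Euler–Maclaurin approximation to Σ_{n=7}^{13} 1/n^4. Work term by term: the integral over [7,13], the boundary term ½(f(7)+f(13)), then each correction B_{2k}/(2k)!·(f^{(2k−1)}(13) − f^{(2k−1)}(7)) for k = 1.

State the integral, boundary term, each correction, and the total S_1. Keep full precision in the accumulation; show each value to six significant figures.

The integral term ∫_7^13 1/x^4 dx = 0.000820095.
½[f(7) + f(13)] = ½[0.000416493 + 3.50128e-05] = 0.000225753.
So far: 0.00104585.
Order-1 term: 1/12 · (-1.07732e-05 − (-0.000237996)) = 1.89352e-05.

S_1 ≈ 0.00106478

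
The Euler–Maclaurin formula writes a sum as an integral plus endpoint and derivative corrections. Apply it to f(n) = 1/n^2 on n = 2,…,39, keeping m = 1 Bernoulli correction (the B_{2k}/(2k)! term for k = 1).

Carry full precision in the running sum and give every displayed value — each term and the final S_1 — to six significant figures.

Integral: ∫_2^39 1/x^2 dx = 0.474359.
Endpoint term: (f(2) + f(39))/2 = (0.250000 + 0.000657462)/2 = 0.125329.
So far: 0.599688.
Correction k=1: B_{2}/2! · (f^{(1)}(39) − f^{(1)}(2)) = 1/12 · (-3.37160e-05 − (-0.250000)) = 0.0208305.

S_1 ≈ 0.620518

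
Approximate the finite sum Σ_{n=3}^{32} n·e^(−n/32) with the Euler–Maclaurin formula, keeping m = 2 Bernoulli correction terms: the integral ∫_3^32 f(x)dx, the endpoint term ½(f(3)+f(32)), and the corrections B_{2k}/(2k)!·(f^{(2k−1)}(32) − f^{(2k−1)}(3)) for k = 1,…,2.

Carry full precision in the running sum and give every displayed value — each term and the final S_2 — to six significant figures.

∫_3^32 x·e^(−x/32) dx evaluates to 266.355.
Endpoint term: (f(3) + f(32))/2 = (2.73153 + 11.7721)/2 = 7.25184.
Running total after boundary: 273.606.
Order-1 term: 1/12 · (0.00000 − 0.825150) = -0.0687625.
Running total after k=1: 273.538.
Order-2 term: −1/720 · (0.000718515 − 0.00258415) = 2.59116e-06.

S_2 ≈ 273.538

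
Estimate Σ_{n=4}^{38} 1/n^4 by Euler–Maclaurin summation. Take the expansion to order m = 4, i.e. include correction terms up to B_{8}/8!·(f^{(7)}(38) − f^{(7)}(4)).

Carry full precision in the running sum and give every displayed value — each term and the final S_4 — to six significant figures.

S_4 ≈ 0.00747170

The integral term ∫_4^38 1/x^4 dx = 0.00520226.
½[f(4) + f(38)] = ½[0.00390625 + 4.79585e-07] = 0.00195336.
So far: 0.00715562.
Order-1 term: 1/12 · (-5.04826e-08 − (-0.00390625)) = 0.000325517.
Partial sum through k=1: 0.00748114.
Order-2 term: −1/720 · (-1.04881e-09 − (-0.00732422)) = -1.01725e-05.
Partial sum through k=2: 0.00747097.
Order-3 term: 1/30240 · (-4.06740e-11 − (-0.0256348)) = 8.47711e-07.
Partial sum through k=3: 0.00747182.
Order-4 term: −1/1209600 · (-2.53508e-12 − (-0.144196)) = -1.19209e-07.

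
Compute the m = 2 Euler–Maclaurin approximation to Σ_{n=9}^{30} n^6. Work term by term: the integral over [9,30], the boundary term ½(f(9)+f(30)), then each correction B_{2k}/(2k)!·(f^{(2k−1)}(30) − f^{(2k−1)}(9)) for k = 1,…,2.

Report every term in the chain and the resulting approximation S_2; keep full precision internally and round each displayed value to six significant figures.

S_2 ≈ 3.50048e+09

Integral: ∫_9^30 x^6 dx = 3.12360e+09.
½[f(9) + f(30)] = ½[531441 + 7.29000e+08] = 3.64766e+08.
So far: 3.48837e+09.
Correction k=1: B_{2}/2! · (f^{(1)}(30) − f^{(1)}(9)) = 1/12 · (1.45800e+08 − 354294) = 1.21205e+07.
Partial sum through k=1: 3.50049e+09.
Correction k=2: B_{4}/4! · (f^{(3)}(30) − f^{(3)}(9)) = −1/720 · (3.24000e+06 − 87480.0) = -4378.50.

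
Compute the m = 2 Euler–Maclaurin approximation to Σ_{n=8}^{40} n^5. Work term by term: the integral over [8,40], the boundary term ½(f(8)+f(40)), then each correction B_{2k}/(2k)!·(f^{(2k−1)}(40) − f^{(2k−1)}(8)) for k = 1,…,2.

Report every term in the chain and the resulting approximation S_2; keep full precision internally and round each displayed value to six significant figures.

S_2 ≈ 7.34904e+08

Integral: ∫_8^40 x^5 dx = 6.82623e+08.
Endpoint term: (f(8) + f(40))/2 = (32768.0 + 1.02400e+08)/2 = 5.12164e+07.
Integral + boundary = 7.33839e+08.
Order-1 term: 1/12 · (1.28000e+07 − 20480.0) = 1.06496e+06.
After k=1: 7.34904e+08.
Order-2 term: −1/720 · (96000.0 − 3840.00) = -128.000.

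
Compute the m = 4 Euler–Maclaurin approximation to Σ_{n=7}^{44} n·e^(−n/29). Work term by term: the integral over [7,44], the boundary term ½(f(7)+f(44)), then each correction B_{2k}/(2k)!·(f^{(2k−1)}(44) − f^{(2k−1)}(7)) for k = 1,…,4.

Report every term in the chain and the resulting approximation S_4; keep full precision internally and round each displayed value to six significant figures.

The integral term ∫_7^44 x·e^(−x/29) dx = 355.815.
Boundary: ½(f(7) + f(44)) = ½(5.49881 + 9.64991) = 7.57436.
Integral + boundary = 363.390.
Correction k=1: B_{2}/2! · (f^{(1)}(44) − f^{(1)}(7)) = 1/12 · (-0.113439 − 0.595930) = -0.0591141.
After k=1: 363.331.
Correction k=2: B_{4}/4! · (f^{(3)}(44) − f^{(3)}(7)) = −1/720 · (0.000386674 − 0.00257671) = 3.04172e-06.
After k=2: 363.331.
Correction k=3: B_{6}/6! · (f^{(5)}(44) − f^{(5)}(7)) = 1/30240 · (1.07995e-06 − 5.28518e-06) = -1.39062e-10.
After k=3: 363.331.
Correction k=4: B_{8}/8! · (f^{(7)}(44) − f^{(7)}(7)) = −1/1209600 · (2.02154e-09 − 8.92566e-09) = 5.70777e-15.

S_4 ≈ 363.331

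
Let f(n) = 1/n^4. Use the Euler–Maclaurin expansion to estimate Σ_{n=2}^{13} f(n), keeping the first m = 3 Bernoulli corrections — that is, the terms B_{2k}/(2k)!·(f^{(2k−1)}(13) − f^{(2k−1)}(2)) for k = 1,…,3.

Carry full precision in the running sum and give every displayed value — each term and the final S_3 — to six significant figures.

S_3 ≈ 0.0823302

∫_2^13 1/x^4 dx evaluates to 0.0415149.
Boundary: ½(f(2) + f(13)) = ½(0.0625000 + 3.50128e-05) = 0.0312675.
Running total after boundary: 0.0727825.
Order-1 term: 1/12 · (-1.07732e-05 − (-0.125000)) = 0.0104158.
Partial sum through k=1: 0.0831982.
Order-2 term: −1/720 · (-1.91240e-06 − (-0.937500)) = -0.00130208.
Partial sum through k=2: 0.0818961.
Order-3 term: 1/30240 · (-6.33693e-07 − (-13.1250)) = 0.000434028.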